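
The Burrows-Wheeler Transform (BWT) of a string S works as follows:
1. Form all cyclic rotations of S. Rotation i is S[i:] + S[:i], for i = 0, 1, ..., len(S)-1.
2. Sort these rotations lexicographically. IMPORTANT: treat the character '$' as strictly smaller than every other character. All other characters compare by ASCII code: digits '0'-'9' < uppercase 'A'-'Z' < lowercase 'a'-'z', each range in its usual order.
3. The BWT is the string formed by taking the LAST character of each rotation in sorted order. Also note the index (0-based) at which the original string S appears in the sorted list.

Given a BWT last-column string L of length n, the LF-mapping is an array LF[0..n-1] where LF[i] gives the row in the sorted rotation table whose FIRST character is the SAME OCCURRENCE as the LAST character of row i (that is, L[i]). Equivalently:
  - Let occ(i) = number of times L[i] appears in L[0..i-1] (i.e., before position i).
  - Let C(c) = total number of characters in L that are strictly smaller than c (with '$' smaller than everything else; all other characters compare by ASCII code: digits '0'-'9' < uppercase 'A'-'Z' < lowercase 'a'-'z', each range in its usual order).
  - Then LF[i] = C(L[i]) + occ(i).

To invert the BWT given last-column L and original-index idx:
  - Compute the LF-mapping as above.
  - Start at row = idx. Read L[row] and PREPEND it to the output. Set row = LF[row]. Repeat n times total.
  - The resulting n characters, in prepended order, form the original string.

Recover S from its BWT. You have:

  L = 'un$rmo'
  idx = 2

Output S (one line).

Answer: nmrou$

Derivation:
LF mapping: 5 2 0 4 1 3
Walk LF starting at row 2, prepending L[row]:
  step 1: row=2, L[2]='$', prepend. Next row=LF[2]=0
  step 2: row=0, L[0]='u', prepend. Next row=LF[0]=5
  step 3: row=5, L[5]='o', prepend. Next row=LF[5]=3
  step 4: row=3, L[3]='r', prepend. Next row=LF[3]=4
  step 5: row=4, L[4]='m', prepend. Next row=LF[4]=1
  step 6: row=1, L[1]='n', prepend. Next row=LF[1]=2
Reversed output: nmrou$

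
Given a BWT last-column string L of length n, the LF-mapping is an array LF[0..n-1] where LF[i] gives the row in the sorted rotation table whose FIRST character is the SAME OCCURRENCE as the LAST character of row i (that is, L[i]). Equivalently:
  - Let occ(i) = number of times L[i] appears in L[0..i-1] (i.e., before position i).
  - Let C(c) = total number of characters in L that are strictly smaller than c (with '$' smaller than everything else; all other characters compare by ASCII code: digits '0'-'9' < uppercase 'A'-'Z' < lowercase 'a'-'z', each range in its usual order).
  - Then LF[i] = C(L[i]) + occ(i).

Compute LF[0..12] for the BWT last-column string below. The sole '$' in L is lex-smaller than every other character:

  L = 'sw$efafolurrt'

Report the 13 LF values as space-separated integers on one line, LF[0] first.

Answer: 9 12 0 2 3 1 4 6 5 11 7 8 10

Derivation:
Char counts: '$':1, 'a':1, 'e':1, 'f':2, 'l':1, 'o':1, 'r':2, 's':1, 't':1, 'u':1, 'w':1
C (first-col start): C('$')=0, C('a')=1, C('e')=2, C('f')=3, C('l')=5, C('o')=6, C('r')=7, C('s')=9, C('t')=10, C('u')=11, C('w')=12
L[0]='s': occ=0, LF[0]=C('s')+0=9+0=9
L[1]='w': occ=0, LF[1]=C('w')+0=12+0=12
L[2]='$': occ=0, LF[2]=C('$')+0=0+0=0
L[3]='e': occ=0, LF[3]=C('e')+0=2+0=2
L[4]='f': occ=0, LF[4]=C('f')+0=3+0=3
L[5]='a': occ=0, LF[5]=C('a')+0=1+0=1
L[6]='f': occ=1, LF[6]=C('f')+1=3+1=4
L[7]='o': occ=0, LF[7]=C('o')+0=6+0=6
L[8]='l': occ=0, LF[8]=C('l')+0=5+0=5
L[9]='u': occ=0, LF[9]=C('u')+0=11+0=11
L[10]='r': occ=0, LF[10]=C('r')+0=7+0=7
L[11]='r': occ=1, LF[11]=C('r')+1=7+1=8
L[12]='t': occ=0, LF[12]=C('t')+0=10+0=10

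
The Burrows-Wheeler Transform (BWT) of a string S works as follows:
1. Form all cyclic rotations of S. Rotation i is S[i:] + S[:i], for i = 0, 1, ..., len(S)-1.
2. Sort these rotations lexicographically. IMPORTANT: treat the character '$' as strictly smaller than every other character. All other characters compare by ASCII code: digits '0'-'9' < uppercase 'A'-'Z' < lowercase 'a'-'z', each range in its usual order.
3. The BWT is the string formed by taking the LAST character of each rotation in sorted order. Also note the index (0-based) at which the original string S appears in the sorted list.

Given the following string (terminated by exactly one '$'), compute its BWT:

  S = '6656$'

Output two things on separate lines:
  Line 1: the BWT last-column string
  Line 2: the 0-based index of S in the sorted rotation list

All 5 rotations (rotation i = S[i:]+S[:i]):
  rot[0] = 6656$
  rot[1] = 656$6
  rot[2] = 56$66
  rot[3] = 6$665
  rot[4] = $6656
Sorted (with $ < everything):
  sorted[0] = $6656  (last char: '6')
  sorted[1] = 56$66  (last char: '6')
  sorted[2] = 6$665  (last char: '5')
  sorted[3] = 656$6  (last char: '6')
  sorted[4] = 6656$  (last char: '$')
Last column: 6656$
Original string S is at sorted index 4

Answer: 6656$
4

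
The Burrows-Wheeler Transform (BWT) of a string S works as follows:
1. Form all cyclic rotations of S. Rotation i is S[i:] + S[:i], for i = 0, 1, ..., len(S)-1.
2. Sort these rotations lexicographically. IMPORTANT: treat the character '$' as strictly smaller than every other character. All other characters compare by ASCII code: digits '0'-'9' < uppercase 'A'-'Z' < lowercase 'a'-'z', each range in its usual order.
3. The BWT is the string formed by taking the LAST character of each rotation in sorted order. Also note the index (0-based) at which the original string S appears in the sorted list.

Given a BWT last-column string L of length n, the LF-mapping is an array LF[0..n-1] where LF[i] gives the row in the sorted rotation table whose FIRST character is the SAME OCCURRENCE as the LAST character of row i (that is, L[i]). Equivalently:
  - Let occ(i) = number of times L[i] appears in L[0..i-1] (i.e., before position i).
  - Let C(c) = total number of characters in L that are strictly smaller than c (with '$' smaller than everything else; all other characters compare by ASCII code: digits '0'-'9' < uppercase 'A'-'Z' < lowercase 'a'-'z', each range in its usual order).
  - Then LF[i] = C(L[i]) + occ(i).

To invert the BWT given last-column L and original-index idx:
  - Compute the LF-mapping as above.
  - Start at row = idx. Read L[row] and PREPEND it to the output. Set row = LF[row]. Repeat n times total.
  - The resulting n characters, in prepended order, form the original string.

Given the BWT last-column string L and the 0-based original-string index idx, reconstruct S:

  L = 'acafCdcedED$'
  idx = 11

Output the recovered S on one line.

LF mapping: 4 6 5 11 1 8 7 10 9 3 2 0
Walk LF starting at row 11, prepending L[row]:
  step 1: row=11, L[11]='$', prepend. Next row=LF[11]=0
  step 2: row=0, L[0]='a', prepend. Next row=LF[0]=4
  step 3: row=4, L[4]='C', prepend. Next row=LF[4]=1
  step 4: row=1, L[1]='c', prepend. Next row=LF[1]=6
  step 5: row=6, L[6]='c', prepend. Next row=LF[6]=7
  step 6: row=7, L[7]='e', prepend. Next row=LF[7]=10
  step 7: row=10, L[10]='D', prepend. Next row=LF[10]=2
  step 8: row=2, L[2]='a', prepend. Next row=LF[2]=5
  step 9: row=5, L[5]='d', prepend. Next row=LF[5]=8
  step 10: row=8, L[8]='d', prepend. Next row=LF[8]=9
  step 11: row=9, L[9]='E', prepend. Next row=LF[9]=3
  step 12: row=3, L[3]='f', prepend. Next row=LF[3]=11
Reversed output: fEddaDeccCa$

Answer: fEddaDeccCa$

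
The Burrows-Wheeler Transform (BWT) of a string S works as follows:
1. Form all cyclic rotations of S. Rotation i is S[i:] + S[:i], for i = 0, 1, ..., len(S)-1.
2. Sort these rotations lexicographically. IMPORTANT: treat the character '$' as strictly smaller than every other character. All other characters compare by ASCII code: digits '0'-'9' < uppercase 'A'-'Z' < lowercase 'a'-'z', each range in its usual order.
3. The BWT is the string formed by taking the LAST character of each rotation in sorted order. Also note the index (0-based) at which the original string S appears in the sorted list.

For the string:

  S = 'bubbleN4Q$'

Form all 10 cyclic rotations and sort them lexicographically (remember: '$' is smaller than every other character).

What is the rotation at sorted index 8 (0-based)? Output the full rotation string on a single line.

All 10 rotations (rotation i = S[i:]+S[:i]):
  rot[0] = bubbleN4Q$
  rot[1] = ubbleN4Q$b
  rot[2] = bbleN4Q$bu
  rot[3] = bleN4Q$bub
  rot[4] = leN4Q$bubb
  rot[5] = eN4Q$bubbl
  rot[6] = N4Q$bubble
  rot[7] = 4Q$bubbleN
  rot[8] = Q$bubbleN4
  rot[9] = $bubbleN4Q
Sorted (with $ < everything):
  sorted[0] = $bubbleN4Q
  sorted[1] = 4Q$bubbleN
  sorted[2] = N4Q$bubble
  sorted[3] = Q$bubbleN4
  sorted[4] = bbleN4Q$bu
  sorted[5] = bleN4Q$bub
  sorted[6] = bubbleN4Q$
  sorted[7] = eN4Q$bubbl
  sorted[8] = leN4Q$bubb
  sorted[9] = ubbleN4Q$b
sorted[8] = leN4Q$bubb

Answer: leN4Q$bubb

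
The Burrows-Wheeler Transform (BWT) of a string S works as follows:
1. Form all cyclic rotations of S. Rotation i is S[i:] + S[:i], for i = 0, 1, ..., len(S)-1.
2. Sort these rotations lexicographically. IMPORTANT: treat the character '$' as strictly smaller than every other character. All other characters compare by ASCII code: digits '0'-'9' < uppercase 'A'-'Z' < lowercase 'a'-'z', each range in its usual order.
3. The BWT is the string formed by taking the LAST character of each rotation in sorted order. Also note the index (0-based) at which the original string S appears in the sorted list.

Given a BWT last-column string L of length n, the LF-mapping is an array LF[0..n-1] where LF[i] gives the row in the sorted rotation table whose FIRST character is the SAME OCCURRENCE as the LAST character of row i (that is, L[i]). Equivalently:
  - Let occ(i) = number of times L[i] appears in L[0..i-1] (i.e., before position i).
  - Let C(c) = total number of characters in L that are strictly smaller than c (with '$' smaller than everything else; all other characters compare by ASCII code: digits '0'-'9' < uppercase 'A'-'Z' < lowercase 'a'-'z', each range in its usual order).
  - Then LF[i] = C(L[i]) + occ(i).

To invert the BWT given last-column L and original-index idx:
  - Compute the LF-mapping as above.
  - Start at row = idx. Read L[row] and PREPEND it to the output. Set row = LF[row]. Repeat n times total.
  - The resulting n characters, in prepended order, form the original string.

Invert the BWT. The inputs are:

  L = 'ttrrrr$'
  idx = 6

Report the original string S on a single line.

LF mapping: 5 6 1 2 3 4 0
Walk LF starting at row 6, prepending L[row]:
  step 1: row=6, L[6]='$', prepend. Next row=LF[6]=0
  step 2: row=0, L[0]='t', prepend. Next row=LF[0]=5
  step 3: row=5, L[5]='r', prepend. Next row=LF[5]=4
  step 4: row=4, L[4]='r', prepend. Next row=LF[4]=3
  step 5: row=3, L[3]='r', prepend. Next row=LF[3]=2
  step 6: row=2, L[2]='r', prepend. Next row=LF[2]=1
  step 7: row=1, L[1]='t', prepend. Next row=LF[1]=6
Reversed output: trrrrt$

Answer: trrrrt$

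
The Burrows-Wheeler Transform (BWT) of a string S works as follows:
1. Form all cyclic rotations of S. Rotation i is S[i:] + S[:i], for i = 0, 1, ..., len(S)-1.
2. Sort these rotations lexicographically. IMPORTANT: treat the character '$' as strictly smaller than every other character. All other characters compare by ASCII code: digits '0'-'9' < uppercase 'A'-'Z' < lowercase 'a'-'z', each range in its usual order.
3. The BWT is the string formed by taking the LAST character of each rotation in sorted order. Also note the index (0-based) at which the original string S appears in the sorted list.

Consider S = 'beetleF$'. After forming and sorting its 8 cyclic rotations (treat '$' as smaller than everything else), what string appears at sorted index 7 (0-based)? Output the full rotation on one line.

Answer: tleF$bee

Derivation:
All 8 rotations (rotation i = S[i:]+S[:i]):
  rot[0] = beetleF$
  rot[1] = eetleF$b
  rot[2] = etleF$be
  rot[3] = tleF$bee
  rot[4] = leF$beet
  rot[5] = eF$beetl
  rot[6] = F$beetle
  rot[7] = $beetleF
Sorted (with $ < everything):
  sorted[0] = $beetleF
  sorted[1] = F$beetle
  sorted[2] = beetleF$
  sorted[3] = eF$beetl
  sorted[4] = eetleF$b
  sorted[5] = etleF$be
  sorted[6] = leF$beet
  sorted[7] = tleF$bee
sorted[7] = tleF$bee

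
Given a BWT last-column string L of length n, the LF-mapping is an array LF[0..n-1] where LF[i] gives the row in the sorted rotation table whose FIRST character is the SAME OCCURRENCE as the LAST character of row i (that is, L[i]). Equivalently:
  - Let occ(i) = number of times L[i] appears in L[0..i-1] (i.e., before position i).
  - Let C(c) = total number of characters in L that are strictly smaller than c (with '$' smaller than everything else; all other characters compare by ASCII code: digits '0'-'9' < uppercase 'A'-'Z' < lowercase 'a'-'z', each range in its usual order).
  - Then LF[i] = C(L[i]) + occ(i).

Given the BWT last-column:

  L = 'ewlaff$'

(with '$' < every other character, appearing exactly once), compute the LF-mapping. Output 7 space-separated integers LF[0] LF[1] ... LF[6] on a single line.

Answer: 2 6 5 1 3 4 0

Derivation:
Char counts: '$':1, 'a':1, 'e':1, 'f':2, 'l':1, 'w':1
C (first-col start): C('$')=0, C('a')=1, C('e')=2, C('f')=3, C('l')=5, C('w')=6
L[0]='e': occ=0, LF[0]=C('e')+0=2+0=2
L[1]='w': occ=0, LF[1]=C('w')+0=6+0=6
L[2]='l': occ=0, LF[2]=C('l')+0=5+0=5
L[3]='a': occ=0, LF[3]=C('a')+0=1+0=1
L[4]='f': occ=0, LF[4]=C('f')+0=3+0=3
L[5]='f': occ=1, LF[5]=C('f')+1=3+1=4
L[6]='$': occ=0, LF[6]=C('$')+0=0+0=0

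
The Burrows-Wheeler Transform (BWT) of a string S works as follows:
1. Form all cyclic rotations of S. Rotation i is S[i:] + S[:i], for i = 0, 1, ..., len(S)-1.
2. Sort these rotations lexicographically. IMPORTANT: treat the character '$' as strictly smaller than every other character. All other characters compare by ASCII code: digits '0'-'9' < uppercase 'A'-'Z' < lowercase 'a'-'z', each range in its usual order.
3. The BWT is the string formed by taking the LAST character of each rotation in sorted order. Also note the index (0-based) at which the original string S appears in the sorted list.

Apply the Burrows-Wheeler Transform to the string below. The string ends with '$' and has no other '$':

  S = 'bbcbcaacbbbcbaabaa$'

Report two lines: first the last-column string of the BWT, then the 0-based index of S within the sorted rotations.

Answer: aabbcaaaccb$cbbbbab
11

Derivation:
All 19 rotations (rotation i = S[i:]+S[:i]):
  rot[0] = bbcbcaacbbbcbaabaa$
  rot[1] = bcbcaacbbbcbaabaa$b
  rot[2] = cbcaacbbbcbaabaa$bb
  rot[3] = bcaacbbbcbaabaa$bbc
  rot[4] = caacbbbcbaabaa$bbcb
  rot[5] = aacbbbcbaabaa$bbcbc
  rot[6] = acbbbcbaabaa$bbcbca
  rot[7] = cbbbcbaabaa$bbcbcaa
  rot[8] = bbbcbaabaa$bbcbcaac
  rot[9] = bbcbaabaa$bbcbcaacb
  rot[10] = bcbaabaa$bbcbcaacbb
  rot[11] = cbaabaa$bbcbcaacbbb
  rot[12] = baabaa$bbcbcaacbbbc
  rot[13] = aabaa$bbcbcaacbbbcb
  rot[14] = abaa$bbcbcaacbbbcba
  rot[15] = baa$bbcbcaacbbbcbaa
  rot[16] = aa$bbcbcaacbbbcbaab
  rot[17] = a$bbcbcaacbbbcbaaba
  rot[18] = $bbcbcaacbbbcbaabaa
Sorted (with $ < everything):
  sorted[0] = $bbcbcaacbbbcbaabaa  (last char: 'a')
  sorted[1] = a$bbcbcaacbbbcbaaba  (last char: 'a')
  sorted[2] = aa$bbcbcaacbbbcbaab  (last char: 'b')
  sorted[3] = aabaa$bbcbcaacbbbcb  (last char: 'b')
  sorted[4] = aacbbbcbaabaa$bbcbc  (last char: 'c')
  sorted[5] = abaa$bbcbcaacbbbcba  (last char: 'a')
  sorted[6] = acbbbcbaabaa$bbcbca  (last char: 'a')
  sorted[7] = baa$bbcbcaacbbbcbaa  (last char: 'a')
  sorted[8] = baabaa$bbcbcaacbbbc  (last char: 'c')
  sorted[9] = bbbcbaabaa$bbcbcaac  (last char: 'c')
  sorted[10] = bbcbaabaa$bbcbcaacb  (last char: 'b')
  sorted[11] = bbcbcaacbbbcbaabaa$  (last char: '$')
  sorted[12] = bcaacbbbcbaabaa$bbc  (last char: 'c')
  sorted[13] = bcbaabaa$bbcbcaacbb  (last char: 'b')
  sorted[14] = bcbcaacbbbcbaabaa$b  (last char: 'b')
  sorted[15] = caacbbbcbaabaa$bbcb  (last char: 'b')
  sorted[16] = cbaabaa$bbcbcaacbbb  (last char: 'b')
  sorted[17] = cbbbcbaabaa$bbcbcaa  (last char: 'a')
  sorted[18] = cbcaacbbbcbaabaa$bb  (last char: 'b')
Last column: aabbcaaaccb$cbbbbab
Original string S is at sorted index 11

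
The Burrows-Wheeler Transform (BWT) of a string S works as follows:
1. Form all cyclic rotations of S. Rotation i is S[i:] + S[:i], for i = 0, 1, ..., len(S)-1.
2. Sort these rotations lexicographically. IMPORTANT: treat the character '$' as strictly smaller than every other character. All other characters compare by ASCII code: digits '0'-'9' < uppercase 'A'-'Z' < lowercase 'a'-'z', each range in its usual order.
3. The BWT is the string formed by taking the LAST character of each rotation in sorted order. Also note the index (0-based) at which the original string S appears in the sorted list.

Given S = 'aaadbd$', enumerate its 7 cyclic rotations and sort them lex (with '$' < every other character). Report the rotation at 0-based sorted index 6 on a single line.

Answer: dbd$aaa

Derivation:
All 7 rotations (rotation i = S[i:]+S[:i]):
  rot[0] = aaadbd$
  rot[1] = aadbd$a
  rot[2] = adbd$aa
  rot[3] = dbd$aaa
  rot[4] = bd$aaad
  rot[5] = d$aaadb
  rot[6] = $aaadbd
Sorted (with $ < everything):
  sorted[0] = $aaadbd
  sorted[1] = aaadbd$
  sorted[2] = aadbd$a
  sorted[3] = adbd$aa
  sorted[4] = bd$aaad
  sorted[5] = d$aaadb
  sorted[6] = dbd$aaa
sorted[6] = dbd$aaa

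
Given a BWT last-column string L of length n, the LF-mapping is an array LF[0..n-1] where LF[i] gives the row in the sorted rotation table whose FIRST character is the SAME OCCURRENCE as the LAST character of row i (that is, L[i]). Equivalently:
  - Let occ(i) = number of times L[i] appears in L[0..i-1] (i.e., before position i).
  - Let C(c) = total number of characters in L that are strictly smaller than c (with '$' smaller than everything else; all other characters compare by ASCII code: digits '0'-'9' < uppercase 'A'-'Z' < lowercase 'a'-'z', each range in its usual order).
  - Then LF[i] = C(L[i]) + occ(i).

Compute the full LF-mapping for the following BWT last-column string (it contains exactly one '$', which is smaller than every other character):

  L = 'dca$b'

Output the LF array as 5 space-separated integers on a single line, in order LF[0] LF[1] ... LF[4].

Answer: 4 3 1 0 2

Derivation:
Char counts: '$':1, 'a':1, 'b':1, 'c':1, 'd':1
C (first-col start): C('$')=0, C('a')=1, C('b')=2, C('c')=3, C('d')=4
L[0]='d': occ=0, LF[0]=C('d')+0=4+0=4
L[1]='c': occ=0, LF[1]=C('c')+0=3+0=3
L[2]='a': occ=0, LF[2]=C('a')+0=1+0=1
L[3]='$': occ=0, LF[3]=C('$')+0=0+0=0
L[4]='b': occ=0, LF[4]=C('b')+0=2+0=2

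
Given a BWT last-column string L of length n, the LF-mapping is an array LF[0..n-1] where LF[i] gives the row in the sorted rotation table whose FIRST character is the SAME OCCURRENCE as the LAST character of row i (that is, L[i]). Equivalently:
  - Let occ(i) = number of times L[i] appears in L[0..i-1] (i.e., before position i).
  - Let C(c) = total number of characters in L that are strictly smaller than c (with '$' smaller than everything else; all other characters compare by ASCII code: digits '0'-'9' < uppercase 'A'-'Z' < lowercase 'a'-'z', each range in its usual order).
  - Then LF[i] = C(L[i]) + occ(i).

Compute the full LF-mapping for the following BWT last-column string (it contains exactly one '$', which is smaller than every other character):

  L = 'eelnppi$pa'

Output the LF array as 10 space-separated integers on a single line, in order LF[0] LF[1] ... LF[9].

Answer: 2 3 5 6 7 8 4 0 9 1

Derivation:
Char counts: '$':1, 'a':1, 'e':2, 'i':1, 'l':1, 'n':1, 'p':3
C (first-col start): C('$')=0, C('a')=1, C('e')=2, C('i')=4, C('l')=5, C('n')=6, C('p')=7
L[0]='e': occ=0, LF[0]=C('e')+0=2+0=2
L[1]='e': occ=1, LF[1]=C('e')+1=2+1=3
L[2]='l': occ=0, LF[2]=C('l')+0=5+0=5
L[3]='n': occ=0, LF[3]=C('n')+0=6+0=6
L[4]='p': occ=0, LF[4]=C('p')+0=7+0=7
L[5]='p': occ=1, LF[5]=C('p')+1=7+1=8
L[6]='i': occ=0, LF[6]=C('i')+0=4+0=4
L[7]='$': occ=0, LF[7]=C('$')+0=0+0=0
L[8]='p': occ=2, LF[8]=C('p')+2=7+2=9
L[9]='a': occ=0, LF[9]=C('a')+0=1+0=1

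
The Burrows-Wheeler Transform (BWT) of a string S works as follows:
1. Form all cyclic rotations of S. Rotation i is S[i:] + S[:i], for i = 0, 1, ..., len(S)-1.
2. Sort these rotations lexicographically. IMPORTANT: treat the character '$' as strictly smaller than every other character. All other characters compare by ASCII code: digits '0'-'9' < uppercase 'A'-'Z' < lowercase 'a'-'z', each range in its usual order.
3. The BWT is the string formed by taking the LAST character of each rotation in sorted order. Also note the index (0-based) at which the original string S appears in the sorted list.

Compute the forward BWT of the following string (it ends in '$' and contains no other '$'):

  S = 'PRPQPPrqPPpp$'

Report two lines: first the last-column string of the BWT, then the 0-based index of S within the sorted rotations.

Answer: pqQR$PPPPpPrP
4

Derivation:
All 13 rotations (rotation i = S[i:]+S[:i]):
  rot[0] = PRPQPPrqPPpp$
  rot[1] = RPQPPrqPPpp$P
  rot[2] = PQPPrqPPpp$PR
  rot[3] = QPPrqPPpp$PRP
  rot[4] = PPrqPPpp$PRPQ
  rot[5] = PrqPPpp$PRPQP
  rot[6] = rqPPpp$PRPQPP
  rot[7] = qPPpp$PRPQPPr
  rot[8] = PPpp$PRPQPPrq
  rot[9] = Ppp$PRPQPPrqP
  rot[10] = pp$PRPQPPrqPP
  rot[11] = p$PRPQPPrqPPp
  rot[12] = $PRPQPPrqPPpp
Sorted (with $ < everything):
  sorted[0] = $PRPQPPrqPPpp  (last char: 'p')
  sorted[1] = PPpp$PRPQPPrq  (last char: 'q')
  sorted[2] = PPrqPPpp$PRPQ  (last char: 'Q')
  sorted[3] = PQPPrqPPpp$PR  (last char: 'R')
  sorted[4] = PRPQPPrqPPpp$  (last char: '$')
  sorted[5] = Ppp$PRPQPPrqP  (last char: 'P')
  sorted[6] = PrqPPpp$PRPQP  (last char: 'P')
  sorted[7] = QPPrqPPpp$PRP  (last char: 'P')
  sorted[8] = RPQPPrqPPpp$P  (last char: 'P')
  sorted[9] = p$PRPQPPrqPPp  (last char: 'p')
  sorted[10] = pp$PRPQPPrqPP  (last char: 'P')
  sorted[11] = qPPpp$PRPQPPr  (last char: 'r')
  sorted[12] = rqPPpp$PRPQPP  (last char: 'P')
Last column: pqQR$PPPPpPrP
Original string S is at sorted index 4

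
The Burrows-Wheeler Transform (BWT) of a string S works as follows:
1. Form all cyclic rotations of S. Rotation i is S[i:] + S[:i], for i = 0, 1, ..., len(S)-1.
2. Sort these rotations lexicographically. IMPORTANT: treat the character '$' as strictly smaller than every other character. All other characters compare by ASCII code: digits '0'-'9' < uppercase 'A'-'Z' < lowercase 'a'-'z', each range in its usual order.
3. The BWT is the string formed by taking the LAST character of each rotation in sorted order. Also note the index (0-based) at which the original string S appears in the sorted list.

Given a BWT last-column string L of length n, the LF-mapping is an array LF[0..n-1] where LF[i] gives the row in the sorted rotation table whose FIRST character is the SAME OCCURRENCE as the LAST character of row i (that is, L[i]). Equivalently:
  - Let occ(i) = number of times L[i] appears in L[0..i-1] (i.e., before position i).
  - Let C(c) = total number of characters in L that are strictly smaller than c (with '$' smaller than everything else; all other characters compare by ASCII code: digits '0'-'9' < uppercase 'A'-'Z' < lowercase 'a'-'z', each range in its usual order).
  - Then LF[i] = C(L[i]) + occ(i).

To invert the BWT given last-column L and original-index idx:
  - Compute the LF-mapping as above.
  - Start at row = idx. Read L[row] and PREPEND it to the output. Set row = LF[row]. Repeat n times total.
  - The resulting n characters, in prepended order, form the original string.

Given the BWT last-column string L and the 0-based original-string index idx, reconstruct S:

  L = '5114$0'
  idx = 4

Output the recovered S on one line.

LF mapping: 5 2 3 4 0 1
Walk LF starting at row 4, prepending L[row]:
  step 1: row=4, L[4]='$', prepend. Next row=LF[4]=0
  step 2: row=0, L[0]='5', prepend. Next row=LF[0]=5
  step 3: row=5, L[5]='0', prepend. Next row=LF[5]=1
  step 4: row=1, L[1]='1', prepend. Next row=LF[1]=2
  step 5: row=2, L[2]='1', prepend. Next row=LF[2]=3
  step 6: row=3, L[3]='4', prepend. Next row=LF[3]=4
Reversed output: 41105$

Answer: 41105$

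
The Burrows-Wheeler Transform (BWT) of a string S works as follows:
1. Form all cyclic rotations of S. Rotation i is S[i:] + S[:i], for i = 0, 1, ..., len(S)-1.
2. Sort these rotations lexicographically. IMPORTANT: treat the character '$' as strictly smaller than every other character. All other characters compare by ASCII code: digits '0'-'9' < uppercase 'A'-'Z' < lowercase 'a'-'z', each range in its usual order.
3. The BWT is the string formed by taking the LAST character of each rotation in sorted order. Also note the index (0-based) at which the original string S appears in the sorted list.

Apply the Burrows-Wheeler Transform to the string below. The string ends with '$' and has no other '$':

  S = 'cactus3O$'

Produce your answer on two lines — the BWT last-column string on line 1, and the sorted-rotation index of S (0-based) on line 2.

Answer: Os3c$auct
4

Derivation:
All 9 rotations (rotation i = S[i:]+S[:i]):
  rot[0] = cactus3O$
  rot[1] = actus3O$c
  rot[2] = ctus3O$ca
  rot[3] = tus3O$cac
  rot[4] = us3O$cact
  rot[5] = s3O$cactu
  rot[6] = 3O$cactus
  rot[7] = O$cactus3
  rot[8] = $cactus3O
Sorted (with $ < everything):
  sorted[0] = $cactus3O  (last char: 'O')
  sorted[1] = 3O$cactus  (last char: 's')
  sorted[2] = O$cactus3  (last char: '3')
  sorted[3] = actus3O$c  (last char: 'c')
  sorted[4] = cactus3O$  (last char: '$')
  sorted[5] = ctus3O$ca  (last char: 'a')
  sorted[6] = s3O$cactu  (last char: 'u')
  sorted[7] = tus3O$cac  (last char: 'c')
  sorted[8] = us3O$cact  (last char: 't')
Last column: Os3c$auct
Original string S is at sorted index 4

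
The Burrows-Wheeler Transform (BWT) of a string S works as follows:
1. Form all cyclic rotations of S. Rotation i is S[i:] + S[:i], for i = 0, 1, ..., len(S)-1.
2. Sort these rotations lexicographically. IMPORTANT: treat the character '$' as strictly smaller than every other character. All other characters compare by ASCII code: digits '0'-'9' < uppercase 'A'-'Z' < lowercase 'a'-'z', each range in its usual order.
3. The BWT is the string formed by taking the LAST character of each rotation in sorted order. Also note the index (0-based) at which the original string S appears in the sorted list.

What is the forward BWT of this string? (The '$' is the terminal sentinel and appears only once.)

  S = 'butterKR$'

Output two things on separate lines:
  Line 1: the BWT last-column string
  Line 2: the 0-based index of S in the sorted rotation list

All 9 rotations (rotation i = S[i:]+S[:i]):
  rot[0] = butterKR$
  rot[1] = utterKR$b
  rot[2] = tterKR$bu
  rot[3] = terKR$but
  rot[4] = erKR$butt
  rot[5] = rKR$butte
  rot[6] = KR$butter
  rot[7] = R$butterK
  rot[8] = $butterKR
Sorted (with $ < everything):
  sorted[0] = $butterKR  (last char: 'R')
  sorted[1] = KR$butter  (last char: 'r')
  sorted[2] = R$butterK  (last char: 'K')
  sorted[3] = butterKR$  (last char: '$')
  sorted[4] = erKR$butt  (last char: 't')
  sorted[5] = rKR$butte  (last char: 'e')
  sorted[6] = terKR$but  (last char: 't')
  sorted[7] = tterKR$bu  (last char: 'u')
  sorted[8] = utterKR$b  (last char: 'b')
Last column: RrK$tetub
Original string S is at sorted index 3

Answer: RrK$tetub
3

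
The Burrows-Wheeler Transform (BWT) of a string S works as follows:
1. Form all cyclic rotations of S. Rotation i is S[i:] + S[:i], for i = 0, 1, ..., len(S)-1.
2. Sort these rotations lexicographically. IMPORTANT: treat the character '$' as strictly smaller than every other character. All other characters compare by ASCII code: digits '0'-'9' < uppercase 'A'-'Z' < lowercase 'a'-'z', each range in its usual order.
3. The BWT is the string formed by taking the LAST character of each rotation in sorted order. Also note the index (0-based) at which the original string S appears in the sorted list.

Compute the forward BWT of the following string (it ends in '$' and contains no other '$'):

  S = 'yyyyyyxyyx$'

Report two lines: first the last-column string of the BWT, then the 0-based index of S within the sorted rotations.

All 11 rotations (rotation i = S[i:]+S[:i]):
  rot[0] = yyyyyyxyyx$
  rot[1] = yyyyyxyyx$y
  rot[2] = yyyyxyyx$yy
  rot[3] = yyyxyyx$yyy
  rot[4] = yyxyyx$yyyy
  rot[5] = yxyyx$yyyyy
  rot[6] = xyyx$yyyyyy
  rot[7] = yyx$yyyyyyx
  rot[8] = yx$yyyyyyxy
  rot[9] = x$yyyyyyxyy
  rot[10] = $yyyyyyxyyx
Sorted (with $ < everything):
  sorted[0] = $yyyyyyxyyx  (last char: 'x')
  sorted[1] = x$yyyyyyxyy  (last char: 'y')
  sorted[2] = xyyx$yyyyyy  (last char: 'y')
  sorted[3] = yx$yyyyyyxy  (last char: 'y')
  sorted[4] = yxyyx$yyyyy  (last char: 'y')
  sorted[5] = yyx$yyyyyyx  (last char: 'x')
  sorted[6] = yyxyyx$yyyy  (last char: 'y')
  sorted[7] = yyyxyyx$yyy  (last char: 'y')
  sorted[8] = yyyyxyyx$yy  (last char: 'y')
  sorted[9] = yyyyyxyyx$y  (last char: 'y')
  sorted[10] = yyyyyyxyyx$  (last char: '$')
Last column: xyyyyxyyyy$
Original string S is at sorted index 10

Answer: xyyyyxyyyy$
10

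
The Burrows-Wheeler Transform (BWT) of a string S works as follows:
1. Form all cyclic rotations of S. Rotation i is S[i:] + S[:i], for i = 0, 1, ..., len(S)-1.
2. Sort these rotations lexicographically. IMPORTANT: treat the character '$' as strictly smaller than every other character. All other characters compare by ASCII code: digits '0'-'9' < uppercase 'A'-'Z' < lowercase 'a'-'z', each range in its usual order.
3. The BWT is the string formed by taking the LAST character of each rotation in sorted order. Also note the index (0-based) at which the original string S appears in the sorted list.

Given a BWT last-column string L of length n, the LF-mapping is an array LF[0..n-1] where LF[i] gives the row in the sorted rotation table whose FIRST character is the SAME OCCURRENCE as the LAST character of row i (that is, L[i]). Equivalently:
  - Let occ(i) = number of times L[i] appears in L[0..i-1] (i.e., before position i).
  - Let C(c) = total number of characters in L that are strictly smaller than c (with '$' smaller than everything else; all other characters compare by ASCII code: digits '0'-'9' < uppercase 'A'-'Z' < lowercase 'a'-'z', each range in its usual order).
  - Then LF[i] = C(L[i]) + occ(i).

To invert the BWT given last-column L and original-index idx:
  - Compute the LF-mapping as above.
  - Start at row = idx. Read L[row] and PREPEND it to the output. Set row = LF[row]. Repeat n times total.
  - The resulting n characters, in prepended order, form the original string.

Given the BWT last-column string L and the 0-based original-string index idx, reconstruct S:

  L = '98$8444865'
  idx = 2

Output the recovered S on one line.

LF mapping: 9 6 0 7 1 2 3 8 5 4
Walk LF starting at row 2, prepending L[row]:
  step 1: row=2, L[2]='$', prepend. Next row=LF[2]=0
  step 2: row=0, L[0]='9', prepend. Next row=LF[0]=9
  step 3: row=9, L[9]='5', prepend. Next row=LF[9]=4
  step 4: row=4, L[4]='4', prepend. Next row=LF[4]=1
  step 5: row=1, L[1]='8', prepend. Next row=LF[1]=6
  step 6: row=6, L[6]='4', prepend. Next row=LF[6]=3
  step 7: row=3, L[3]='8', prepend. Next row=LF[3]=7
  step 8: row=7, L[7]='8', prepend. Next row=LF[7]=8
  step 9: row=8, L[8]='6', prepend. Next row=LF[8]=5
  step 10: row=5, L[5]='4', prepend. Next row=LF[5]=2
Reversed output: 468848459$

Answer: 468848459$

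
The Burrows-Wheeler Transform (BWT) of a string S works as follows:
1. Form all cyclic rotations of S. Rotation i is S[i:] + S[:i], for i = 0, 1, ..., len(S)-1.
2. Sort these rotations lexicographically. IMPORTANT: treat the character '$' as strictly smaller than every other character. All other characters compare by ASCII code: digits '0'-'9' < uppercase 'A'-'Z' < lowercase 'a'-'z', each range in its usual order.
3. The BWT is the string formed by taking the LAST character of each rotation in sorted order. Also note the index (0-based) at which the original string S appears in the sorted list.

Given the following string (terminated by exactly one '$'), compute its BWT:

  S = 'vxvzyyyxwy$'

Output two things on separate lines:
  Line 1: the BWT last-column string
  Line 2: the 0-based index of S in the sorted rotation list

All 11 rotations (rotation i = S[i:]+S[:i]):
  rot[0] = vxvzyyyxwy$
  rot[1] = xvzyyyxwy$v
  rot[2] = vzyyyxwy$vx
  rot[3] = zyyyxwy$vxv
  rot[4] = yyyxwy$vxvz
  rot[5] = yyxwy$vxvzy
  rot[6] = yxwy$vxvzyy
  rot[7] = xwy$vxvzyyy
  rot[8] = wy$vxvzyyyx
  rot[9] = y$vxvzyyyxw
  rot[10] = $vxvzyyyxwy
Sorted (with $ < everything):
  sorted[0] = $vxvzyyyxwy  (last char: 'y')
  sorted[1] = vxvzyyyxwy$  (last char: '$')
  sorted[2] = vzyyyxwy$vx  (last char: 'x')
  sorted[3] = wy$vxvzyyyx  (last char: 'x')
  sorted[4] = xvzyyyxwy$v  (last char: 'v')
  sorted[5] = xwy$vxvzyyy  (last char: 'y')
  sorted[6] = y$vxvzyyyxw  (last char: 'w')
  sorted[7] = yxwy$vxvzyy  (last char: 'y')
  sorted[8] = yyxwy$vxvzy  (last char: 'y')
  sorted[9] = yyyxwy$vxvz  (last char: 'z')
  sorted[10] = zyyyxwy$vxv  (last char: 'v')
Last column: y$xxvywyyzv
Original string S is at sorted index 1

Answer: y$xxvywyyzv
1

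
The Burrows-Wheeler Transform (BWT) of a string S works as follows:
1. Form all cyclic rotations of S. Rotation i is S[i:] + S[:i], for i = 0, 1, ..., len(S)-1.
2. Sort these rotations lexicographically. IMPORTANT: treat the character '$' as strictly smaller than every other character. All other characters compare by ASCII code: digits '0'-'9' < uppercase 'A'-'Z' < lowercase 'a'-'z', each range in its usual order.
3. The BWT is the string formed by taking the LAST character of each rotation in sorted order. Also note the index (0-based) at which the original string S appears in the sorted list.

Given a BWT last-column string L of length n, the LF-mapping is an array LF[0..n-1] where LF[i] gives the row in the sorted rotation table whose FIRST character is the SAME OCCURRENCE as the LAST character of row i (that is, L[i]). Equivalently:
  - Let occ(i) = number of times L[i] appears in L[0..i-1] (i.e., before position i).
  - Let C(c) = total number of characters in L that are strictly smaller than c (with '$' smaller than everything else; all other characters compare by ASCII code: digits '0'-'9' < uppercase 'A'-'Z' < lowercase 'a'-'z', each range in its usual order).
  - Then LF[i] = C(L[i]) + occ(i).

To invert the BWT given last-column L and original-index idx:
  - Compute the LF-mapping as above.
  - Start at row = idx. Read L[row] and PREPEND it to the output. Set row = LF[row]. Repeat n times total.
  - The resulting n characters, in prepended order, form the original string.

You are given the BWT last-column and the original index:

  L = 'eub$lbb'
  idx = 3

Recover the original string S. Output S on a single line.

Answer: bubble$

Derivation:
LF mapping: 4 6 1 0 5 2 3
Walk LF starting at row 3, prepending L[row]:
  step 1: row=3, L[3]='$', prepend. Next row=LF[3]=0
  step 2: row=0, L[0]='e', prepend. Next row=LF[0]=4
  step 3: row=4, L[4]='l', prepend. Next row=LF[4]=5
  step 4: row=5, L[5]='b', prepend. Next row=LF[5]=2
  step 5: row=2, L[2]='b', prepend. Next row=LF[2]=1
  step 6: row=1, L[1]='u', prepend. Next row=LF[1]=6
  step 7: row=6, L[6]='b', prepend. Next row=LF[6]=3
Reversed output: bubble$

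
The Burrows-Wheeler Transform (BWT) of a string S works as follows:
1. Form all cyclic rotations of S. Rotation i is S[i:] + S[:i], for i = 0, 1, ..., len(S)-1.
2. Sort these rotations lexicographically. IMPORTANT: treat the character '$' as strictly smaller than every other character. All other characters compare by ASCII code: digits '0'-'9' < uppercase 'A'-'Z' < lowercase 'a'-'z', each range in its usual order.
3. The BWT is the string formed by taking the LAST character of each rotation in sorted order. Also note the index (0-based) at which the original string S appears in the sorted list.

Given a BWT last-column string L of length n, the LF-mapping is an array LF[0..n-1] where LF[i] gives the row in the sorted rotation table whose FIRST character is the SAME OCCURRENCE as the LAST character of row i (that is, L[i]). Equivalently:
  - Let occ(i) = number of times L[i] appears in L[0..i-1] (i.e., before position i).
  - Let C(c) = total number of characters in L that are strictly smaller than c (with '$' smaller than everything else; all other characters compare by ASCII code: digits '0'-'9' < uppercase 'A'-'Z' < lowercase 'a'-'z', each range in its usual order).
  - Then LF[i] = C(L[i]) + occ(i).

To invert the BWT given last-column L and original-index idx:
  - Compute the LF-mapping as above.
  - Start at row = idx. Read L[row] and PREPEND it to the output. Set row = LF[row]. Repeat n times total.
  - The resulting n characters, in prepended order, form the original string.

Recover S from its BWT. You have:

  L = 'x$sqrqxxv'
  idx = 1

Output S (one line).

Answer: qrsqvxxx$

Derivation:
LF mapping: 6 0 4 1 3 2 7 8 5
Walk LF starting at row 1, prepending L[row]:
  step 1: row=1, L[1]='$', prepend. Next row=LF[1]=0
  step 2: row=0, L[0]='x', prepend. Next row=LF[0]=6
  step 3: row=6, L[6]='x', prepend. Next row=LF[6]=7
  step 4: row=7, L[7]='x', prepend. Next row=LF[7]=8
  step 5: row=8, L[8]='v', prepend. Next row=LF[8]=5
  step 6: row=5, L[5]='q', prepend. Next row=LF[5]=2
  step 7: row=2, L[2]='s', prepend. Next row=LF[2]=4
  step 8: row=4, L[4]='r', prepend. Next row=LF[4]=3
  step 9: row=3, L[3]='q', prepend. Next row=LF[3]=1
Reversed output: qrsqvxxx$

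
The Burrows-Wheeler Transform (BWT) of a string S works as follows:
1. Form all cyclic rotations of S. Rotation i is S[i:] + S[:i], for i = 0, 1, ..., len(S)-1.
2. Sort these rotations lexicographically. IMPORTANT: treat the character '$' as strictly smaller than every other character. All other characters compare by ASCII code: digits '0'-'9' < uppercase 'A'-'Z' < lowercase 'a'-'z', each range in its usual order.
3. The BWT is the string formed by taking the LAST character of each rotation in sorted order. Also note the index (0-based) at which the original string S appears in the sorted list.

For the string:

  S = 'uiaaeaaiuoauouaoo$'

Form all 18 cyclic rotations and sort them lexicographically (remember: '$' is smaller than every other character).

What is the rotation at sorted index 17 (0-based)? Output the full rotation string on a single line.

Answer: uouaoo$uiaaeaaiuoa

Derivation:
All 18 rotations (rotation i = S[i:]+S[:i]):
  rot[0] = uiaaeaaiuoauouaoo$
  rot[1] = iaaeaaiuoauouaoo$u
  rot[2] = aaeaaiuoauouaoo$ui
  rot[3] = aeaaiuoauouaoo$uia
  rot[4] = eaaiuoauouaoo$uiaa
  rot[5] = aaiuoauouaoo$uiaae
  rot[6] = aiuoauouaoo$uiaaea
  rot[7] = iuoauouaoo$uiaaeaa
  rot[8] = uoauouaoo$uiaaeaai
  rot[9] = oauouaoo$uiaaeaaiu
  rot[10] = auouaoo$uiaaeaaiuo
  rot[11] = uouaoo$uiaaeaaiuoa
  rot[12] = ouaoo$uiaaeaaiuoau
  rot[13] = uaoo$uiaaeaaiuoauo
  rot[14] = aoo$uiaaeaaiuoauou
  rot[15] = oo$uiaaeaaiuoauoua
  rot[16] = o$uiaaeaaiuoauouao
  rot[17] = $uiaaeaaiuoauouaoo
Sorted (with $ < everything):
  sorted[0] = $uiaaeaaiuoauouaoo
  sorted[1] = aaeaaiuoauouaoo$ui
  sorted[2] = aaiuoauouaoo$uiaae
  sorted[3] = aeaaiuoauouaoo$uia
  sorted[4] = aiuoauouaoo$uiaaea
  sorted[5] = aoo$uiaaeaaiuoauou
  sorted[6] = auouaoo$uiaaeaaiuo
  sorted[7] = eaaiuoauouaoo$uiaa
  sorted[8] = iaaeaaiuoauouaoo$u
  sorted[9] = iuoauouaoo$uiaaeaa
  sorted[10] = o$uiaaeaaiuoauouao
  sorted[11] = oauouaoo$uiaaeaaiu
  sorted[12] = oo$uiaaeaaiuoauoua
  sorted[13] = ouaoo$uiaaeaaiuoau
  sorted[14] = uaoo$uiaaeaaiuoauo
  sorted[15] = uiaaeaaiuoauouaoo$
  sorted[16] = uoauouaoo$uiaaeaai
  sorted[17] = uouaoo$uiaaeaaiuoa
sorted[17] = uouaoo$uiaaeaaiuoa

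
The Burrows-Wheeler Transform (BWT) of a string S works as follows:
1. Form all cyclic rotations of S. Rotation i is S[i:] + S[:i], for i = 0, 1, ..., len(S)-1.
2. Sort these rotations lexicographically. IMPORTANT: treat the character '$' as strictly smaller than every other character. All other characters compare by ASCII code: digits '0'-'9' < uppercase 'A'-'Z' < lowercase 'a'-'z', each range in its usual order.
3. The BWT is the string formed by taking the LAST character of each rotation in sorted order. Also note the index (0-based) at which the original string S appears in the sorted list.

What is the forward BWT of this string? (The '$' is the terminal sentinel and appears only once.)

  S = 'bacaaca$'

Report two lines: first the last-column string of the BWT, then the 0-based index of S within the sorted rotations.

Answer: accab$aa
5

Derivation:
All 8 rotations (rotation i = S[i:]+S[:i]):
  rot[0] = bacaaca$
  rot[1] = acaaca$b
  rot[2] = caaca$ba
  rot[3] = aaca$bac
  rot[4] = aca$baca
  rot[5] = ca$bacaa
  rot[6] = a$bacaac
  rot[7] = $bacaaca
Sorted (with $ < everything):
  sorted[0] = $bacaaca  (last char: 'a')
  sorted[1] = a$bacaac  (last char: 'c')
  sorted[2] = aaca$bac  (last char: 'c')
  sorted[3] = aca$baca  (last char: 'a')
  sorted[4] = acaaca$b  (last char: 'b')
  sorted[5] = bacaaca$  (last char: '$')
  sorted[6] = ca$bacaa  (last char: 'a')
  sorted[7] = caaca$ba  (last char: 'a')
Last column: accab$aa
Original string S is at sorted index 5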